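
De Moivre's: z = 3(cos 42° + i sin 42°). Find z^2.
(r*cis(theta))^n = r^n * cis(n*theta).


r^2 = 3^2 = 9
n*theta = 2*42° = 84° = 84° (mod 360)
a = 9*cos(84°) = 0.9408
b = 9*sin(84°) = 8.9507

9 cis(84°) = 0.9408 + 8.9507i


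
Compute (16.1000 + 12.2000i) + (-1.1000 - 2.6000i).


Real: 16.1 - 1.1 = 15
Imag: 12.2 - 2.6 = 9.6

15.0000 + 9.6000i


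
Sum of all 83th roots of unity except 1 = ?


With w = e^(2*pi*i/83), all 83 of the 83th roots of unity w^0 = 1, w, ..., w^(82) sum to 0: 1 + w + ... + w^(82) = (1 - w^83)/(1 - w) = 0 since w^83 = 1, w ≠ 1.
Removing the root 1: w + w^2 + ... + w^(82) = 0 - 1 = -1

Sum = -1


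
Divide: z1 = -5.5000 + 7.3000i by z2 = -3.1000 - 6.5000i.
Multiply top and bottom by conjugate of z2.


Conjugate of z2 = -3.1000 + 6.5000i
Numerator: (-5.5000 + 7.3000i)(-3.1000 + 6.5000i) = -30.4000 - 58.3800i
Denominator: (-3.1)^2 + (-6.5)^2 = 51.86
Result = (-30.4000 - 58.3800i)/51.86

-0.5862 - 1.1257i


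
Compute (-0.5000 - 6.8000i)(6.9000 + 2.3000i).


Real = -0.5*6.9 - (-6.8)*2.3 = -3.45 - (-15.64) = 12.19
Imag = -0.5*2.3 + 6.9*(-6.8) = -1.15 - (46.92) = -48.07

12.1900 - 48.0700i


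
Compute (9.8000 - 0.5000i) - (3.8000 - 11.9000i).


Real: 9.8 - 3.8 = 6
Imag: -0.5 + 11.9 = 11.4

6.0000 + 11.4000i


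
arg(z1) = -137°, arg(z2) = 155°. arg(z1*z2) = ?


arg(z1*z2) = -137° + 155° = 18°
Normalized to (-180°, 180°]: 18°

18°


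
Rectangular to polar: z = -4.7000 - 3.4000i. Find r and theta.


r = sqrt(22.09+11.56) = sqrt(33.65) = 5.8009
theta = atan2(-3.4, -4.7) = -144.1179 degrees

r = 5.8009, theta = -144.1179 degrees


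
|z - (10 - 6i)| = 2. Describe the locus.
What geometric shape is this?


|z - z0| = r is a circle with center z0 and radius r.
Center = (10, -6), radius = 2

Circle with center (10, -6) and radius 2


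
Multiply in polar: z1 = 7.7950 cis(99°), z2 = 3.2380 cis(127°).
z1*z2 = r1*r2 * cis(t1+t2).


r = 7.7950 * 3.2380 = 25.2402
theta = 99° + 127° = 226° = 226° (mod 360)

25.2402 cis(226°)


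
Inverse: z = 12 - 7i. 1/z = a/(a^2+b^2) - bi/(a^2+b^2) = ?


|z|^2 = 144+49 = 193
1/z = (12 + 7i)/193

1/z = 0.0622 + 0.0363i


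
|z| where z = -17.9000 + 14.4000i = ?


|z| = sqrt((-17.9)^2 + 14.4^2) = sqrt(320.41 + 207.36) = sqrt(527.77) = 22.9732

|z| = 22.9732


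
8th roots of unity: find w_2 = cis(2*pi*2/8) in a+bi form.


Angle = 360*2/8 = 90°
a = cos(90°) = 0
b = sin(90°) = 1.0000

0 + 1.0000i


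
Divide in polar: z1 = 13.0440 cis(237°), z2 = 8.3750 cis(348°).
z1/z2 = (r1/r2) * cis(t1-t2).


r = 13.0440 / 8.3750 = 1.5575
theta = 237° - 348° = -111° = 249° (mod 360)

1.5575 cis(249°)


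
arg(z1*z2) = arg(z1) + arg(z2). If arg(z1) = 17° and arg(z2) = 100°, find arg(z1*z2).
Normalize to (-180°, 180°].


arg(z1*z2) = 17° + 100° = 117°
Normalized to (-180°, 180°]: 117°

117°


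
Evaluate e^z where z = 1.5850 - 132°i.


e^1.5850 = 4.8793
cos(-132°) = -0.66913
sin(-132°) = -0.74314
Real = 4.8793*(-0.66913) = -3.2649
Imag = 4.8793*(-0.74314) = -3.6260

-3.2649 - 3.6260i


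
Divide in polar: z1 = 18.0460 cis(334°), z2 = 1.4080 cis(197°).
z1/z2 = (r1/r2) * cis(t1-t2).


r = 18.0460 / 1.4080 = 12.8168
theta = 334° - 197° = 137° = 137° (mod 360)

12.8168 cis(137°)


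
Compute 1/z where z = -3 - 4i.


|z|^2 = 9+16 = 25
1/z = (-3 + 4i)/25

1/z = -0.1200 + 0.1600i


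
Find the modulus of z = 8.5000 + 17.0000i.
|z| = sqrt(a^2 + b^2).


|z| = sqrt(8.5^2 + 17^2) = sqrt(72.25 + 289) = sqrt(361.25) = 19.0066

|z| = 19.0066


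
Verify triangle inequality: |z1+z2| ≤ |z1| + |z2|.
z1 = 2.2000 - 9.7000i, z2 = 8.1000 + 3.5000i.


|z1| = sqrt(2.2^2 + (-9.7)^2) = sqrt(98.93) = 9.9464
|z2| = sqrt(8.1^2 + 3.5^2) = sqrt(77.86) = 8.8238
z1+z2 = 10.3000 - 6.2000i
|z1+z2| = sqrt(144.53) = 12.0221
|z1|+|z2| = 9.9464 + 8.8238 = 18.7702

|z1+z2| = 12.0221 ≤ |z1|+|z2| = 18.7702 (verified)


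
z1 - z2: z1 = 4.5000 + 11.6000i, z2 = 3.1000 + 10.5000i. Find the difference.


Real: 4.5 - 3.1 = 1.4
Imag: 11.6 - 10.5 = 1.1

1.4000 + 1.1000i


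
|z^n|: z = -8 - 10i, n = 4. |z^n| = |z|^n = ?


|z| = sqrt(64+100) = sqrt(164) = 12.8062
|z^4| = |z|^4 = (sqrt(164))^4 = 164^2 = 26896

|z^4| = 26896


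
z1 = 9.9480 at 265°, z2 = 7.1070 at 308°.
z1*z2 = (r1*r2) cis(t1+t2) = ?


r = 9.9480 * 7.1070 = 70.7004
theta = 265° + 308° = 573° = 213° (mod 360)

70.7004 cis(213°)


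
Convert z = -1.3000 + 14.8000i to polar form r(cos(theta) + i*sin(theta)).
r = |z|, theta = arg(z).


r = sqrt(1.69+219.04) = sqrt(220.73) = 14.8570
theta = atan2(14.8, -1.3) = 95.0199 degrees

r = 14.8570, theta = 95.0199 degrees


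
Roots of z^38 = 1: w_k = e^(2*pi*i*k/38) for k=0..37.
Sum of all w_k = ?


The sum of all 38th roots of unity is 0.
Geometric series: (1 - w^38)/(1 - w) = (1-1)/(1-w) = 0 since w^38 = 1, w ≠ 1.
Alternatively: coefficient of z^37 in z^38 - 1 is 0.

0


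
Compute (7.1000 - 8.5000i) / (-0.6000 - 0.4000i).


Conjugate of z2 = -0.6000 + 0.4000i
Numerator: (7.1000 - 8.5000i)(-0.6000 + 0.4000i) = -0.8600 + 7.9400i
Denominator: (-0.6)^2 + (-0.4)^2 = 0.52
Result = (-0.8600 + 7.9400i)/0.52

-1.6538 + 15.2692i


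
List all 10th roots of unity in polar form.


The 10th roots of unity are cis(360k/10°) for k=0..9
Angle step = 360/10 = 36°
Primitive root: cis(36°)
Primitive root = 0.8090 + 0.5878i

10 roots at angles: 0°, 36°, 72°, 108°, 144°, 180°, 216°, 252°, 288°, 324°


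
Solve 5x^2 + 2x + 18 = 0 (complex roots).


disc = 2^2 - 4*5*18 = 4 - 360 = -356
sqrt(|disc|) = sqrt(356) = 18.8680
Real part = -2/(2*5) = -0.2000
Imag part = 18.8680/(2*5) = 1.8868

-0.2000 ± 1.8868i


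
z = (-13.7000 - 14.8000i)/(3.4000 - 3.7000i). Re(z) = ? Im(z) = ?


Multiply by conjugate: (-13.7000 - 14.8000i)(3.4000 + 3.7000i) / (3.4^2 + (-3.7)^2)
Numerator real = -13.7*3.4 - (14.8)*(-3.7) = 8.18
Numerator imag = -14.8*3.4 - (-13.7)*(-3.7) = -101.01
Denominator = 25.25
Re(z) = 8.18/25.25 = 0.3240
Im(z) = -101.01/25.25 = -4.0004

Re(z) = 0.3240, Im(z) = -4.0004


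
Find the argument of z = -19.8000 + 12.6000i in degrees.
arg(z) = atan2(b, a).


Re = -19.8, Im = 12.6
arg = atan2(12.6, -19.8) = 147.5288 degrees

arg(z) = 147.5288 degrees


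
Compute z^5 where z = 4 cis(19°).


r^5 = 4^5 = 1024
n*theta = 5*19° = 95° = 95° (mod 360)
a = 1024*cos(95°) = -89.2475
b = 1024*sin(95°) = 1020.1034

1024 cis(95°) = -89.2475 + 1020.1034i


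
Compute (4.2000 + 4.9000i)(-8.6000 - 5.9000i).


Real = 4.2*(-8.6) - 4.9*(-5.9) = -36.12 - (-28.91) = -7.21
Imag = 4.2*(-5.9) - (8.6)*4.9 = -24.78 - (42.14) = -66.92

-7.2100 - 66.9200i


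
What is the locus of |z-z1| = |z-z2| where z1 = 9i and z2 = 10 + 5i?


Equal distances means the locus is the perpendicular bisector of z1 and z2.
Midpoint = ((0+10)/2, (9+5)/2) = (5.0000, 7.0000)

Perpendicular bisector through (5.0000, 7.0000)


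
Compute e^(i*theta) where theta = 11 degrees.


cos(11°) = 0.9816
sin(11°) = 0.1908

e^(i*11°) = 0.9816 + 0.1908i


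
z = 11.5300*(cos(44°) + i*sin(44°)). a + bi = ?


a = 11.5300*cos(44°) = 11.5300*0.71934 = 8.2940
b = 11.5300*sin(44°) = 11.5300*0.69466 = 8.0094

8.2940 + 8.0094i


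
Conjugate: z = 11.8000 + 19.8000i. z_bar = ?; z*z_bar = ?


z_bar = 11.8000 - 19.8000i
z*z_bar = 11.8^2 + 19.8^2 = 139.24 + 392.04 = 531.28

z_bar = 11.8000 - 19.8000i, z*z_bar = 531.28


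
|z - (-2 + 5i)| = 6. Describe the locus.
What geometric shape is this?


|z - z0| = r is a circle with center z0 and radius r.
Center = (-2, 5), radius = 6

Circle with center (-2, 5) and radius 6


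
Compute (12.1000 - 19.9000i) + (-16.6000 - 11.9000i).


Real: 12.1 - 16.6 = -4.5
Imag: -19.9 - 11.9 = -31.8

-4.5000 - 31.8000i


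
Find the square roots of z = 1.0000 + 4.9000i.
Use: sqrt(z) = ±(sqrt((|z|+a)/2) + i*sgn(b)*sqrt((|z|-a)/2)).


|z| = sqrt(1+24.01) = 5.0010
sqrt((|z|+a)/2) = sqrt((5.0010+1)/2) = sqrt(3.0005) = 1.7322
sqrt((|z|-a)/2) = sqrt((5.0010-1)/2) = sqrt(2.0005) = 1.4144

±(1.7322 + 1.4144i) i.e. 1.7322 + 1.4144i and -1.7322 - 1.4144i


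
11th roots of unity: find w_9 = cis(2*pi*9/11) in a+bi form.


Angle = 360*9/11 = 294.5455°
a = cos(294.5455°) = 0.4154
b = sin(294.5455°) = -0.9096

0.4154 - 0.9096i


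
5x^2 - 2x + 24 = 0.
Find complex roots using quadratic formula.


disc = (-2)^2 - 4*5*24 = 4 - 480 = -476
sqrt(|disc|) = sqrt(476) = 21.8174
Real part = 2/(2*5) = 0.2000
Imag part = 21.8174/(2*5) = 2.1817

0.2000 ± 2.1817i


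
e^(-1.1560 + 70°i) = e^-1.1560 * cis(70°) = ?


e^-1.1560 = 0.31474
cos(70°) = 0.342
sin(70°) = 0.9397
Real = 0.31474*0.342 = 0.1076
Imag = 0.31474*0.9397 = 0.2958

0.1076 + 0.2958i


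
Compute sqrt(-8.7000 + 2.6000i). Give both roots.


|z| = sqrt(75.69+6.76) = 9.0802
sqrt((|z|+a)/2) = sqrt((9.0802+(-8.7))/2) = sqrt(0.1901) = 0.4360
sqrt((|z|-a)/2) = sqrt((9.0802-(-8.7))/2) = sqrt(8.8901) = 2.9816

±(0.4360 + 2.9816i) i.e. 0.4360 + 2.9816i and -0.4360 - 2.9816i


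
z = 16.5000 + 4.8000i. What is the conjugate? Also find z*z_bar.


z_bar = 16.5000 - 4.8000i
z*z_bar = 16.5^2 + 4.8^2 = 272.25 + 23.04 = 295.29

z_bar = 16.5000 - 4.8000i, z*z_bar = 295.29


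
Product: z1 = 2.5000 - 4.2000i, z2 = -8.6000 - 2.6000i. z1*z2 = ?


Real = 2.5*(-8.6) - (-4.2)*(-2.6) = -21.5 - 10.92 = -32.42
Imag = 2.5*(-2.6) - (8.6)*(-4.2) = -6.5 + 36.12 = 29.62

-32.4200 + 29.6200i


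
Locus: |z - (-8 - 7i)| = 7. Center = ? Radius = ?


|z - z0| = r is a circle with center z0 and radius r.
Center = (-8, -7), radius = 7

Circle with center (-8, -7) and radius 7


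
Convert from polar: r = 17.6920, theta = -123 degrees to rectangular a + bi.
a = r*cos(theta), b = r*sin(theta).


a = 17.6920*cos(-123°) = 17.6920*(-0.54464) = -9.6358
b = 17.6920*sin(-123°) = 17.6920*(-0.838671) = -14.8378

-9.6358 - 14.8378i


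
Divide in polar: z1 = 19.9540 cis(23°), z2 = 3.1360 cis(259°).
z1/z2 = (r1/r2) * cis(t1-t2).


r = 19.9540 / 3.1360 = 6.3629
theta = 23° - 259° = -236° = 124° (mod 360)

6.3629 cis(124°)


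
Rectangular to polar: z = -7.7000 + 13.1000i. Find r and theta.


r = sqrt(59.29+171.61) = sqrt(230.9) = 15.1954
theta = atan2(13.1, -7.7) = 120.4464 degrees

r = 15.1954, theta = 120.4464 degrees


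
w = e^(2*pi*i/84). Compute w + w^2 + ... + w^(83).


With w = e^(2*pi*i/84), all 84 of the 84th roots of unity w^0 = 1, w, ..., w^(83) sum to 0: 1 + w + ... + w^(83) = (1 - w^84)/(1 - w) = 0 since w^84 = 1, w ≠ 1.
Removing the root 1: w + w^2 + ... + w^(83) = 0 - 1 = -1

Sum = -1


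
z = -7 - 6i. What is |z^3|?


|z| = sqrt(49+36) = sqrt(85) = 9.2195
|z^3| = |z|^3 = (sqrt(85))^3 = 85*sqrt(85)

|z^3| = 85*sqrt(85) ≈ 783.6613


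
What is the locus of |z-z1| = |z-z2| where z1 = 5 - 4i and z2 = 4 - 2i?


Equal distances means the locus is the perpendicular bisector of z1 and z2.
Midpoint = ((5+4)/2, (-4+(-2))/2) = (4.5000, -3.0000)

Perpendicular bisector through (4.5000, -3.0000)


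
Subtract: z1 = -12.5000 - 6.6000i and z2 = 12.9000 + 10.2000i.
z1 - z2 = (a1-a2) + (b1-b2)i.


Real: -12.5 - 12.9 = -25.4
Imag: -6.6 - 10.2 = -16.8

-25.4000 - 16.8000i


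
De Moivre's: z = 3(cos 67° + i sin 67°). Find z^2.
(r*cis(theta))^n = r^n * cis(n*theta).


r^2 = 3^2 = 9
n*theta = 2*67° = 134° = 134° (mod 360)
a = 9*cos(134°) = -6.2519
b = 9*sin(134°) = 6.4741

9 cis(134°) = -6.2519 + 6.4741i


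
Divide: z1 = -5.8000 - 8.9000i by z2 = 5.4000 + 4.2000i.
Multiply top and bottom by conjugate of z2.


Conjugate of z2 = 5.4000 - 4.2000i
Numerator: (-5.8000 - 8.9000i)(5.4000 - 4.2000i) = -68.7000 - 23.7000i
Denominator: 5.4^2 + 4.2^2 = 46.8
Result = (-68.7000 - 23.7000i)/46.8

-1.4679 - 0.5064i


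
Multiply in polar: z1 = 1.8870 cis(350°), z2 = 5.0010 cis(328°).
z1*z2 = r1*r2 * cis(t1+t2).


r = 1.8870 * 5.0010 = 9.4369
theta = 350° + 328° = 678° = 318° (mod 360)

9.4369 cis(318°)


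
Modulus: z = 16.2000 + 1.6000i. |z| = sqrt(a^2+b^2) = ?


|z| = sqrt(16.2^2 + 1.6^2) = sqrt(262.44 + 2.56) = sqrt(265) = 16.2788

|z| = 16.2788


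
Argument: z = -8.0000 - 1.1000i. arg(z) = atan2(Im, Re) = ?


Re = -8, Im = -1.1
arg = atan2(-1.1, -8) = -172.1709 degrees

arg(z) = -172.1709 degrees


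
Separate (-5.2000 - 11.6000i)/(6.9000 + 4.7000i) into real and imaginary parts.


Multiply by conjugate: (-5.2000 - 11.6000i)(6.9000 - 4.7000i) / (6.9^2 + 4.7^2)
Numerator real = -5.2*6.9 - (11.6)*4.7 = -90.4
Numerator imag = -11.6*6.9 - (-5.2)*4.7 = -55.6
Denominator = 69.7
Re(z) = -90.4/69.7 = -1.2970
Im(z) = -55.6/69.7 = -0.7977

Re(z) = -1.2970, Im(z) = -0.7977


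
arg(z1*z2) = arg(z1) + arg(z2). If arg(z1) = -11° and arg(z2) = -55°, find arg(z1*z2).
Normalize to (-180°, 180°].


arg(z1*z2) = -11° - 55° = -66°
Normalized to (-180°, 180°]: -66°

-66°


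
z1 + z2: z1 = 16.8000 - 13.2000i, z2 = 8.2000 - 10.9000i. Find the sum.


Real: 16.8 + 8.2 = 25
Imag: -13.2 - 10.9 = -24.1

25.0000 - 24.1000i


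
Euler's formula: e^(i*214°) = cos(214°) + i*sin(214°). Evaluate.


cos(214°) = -0.8290
sin(214°) = -0.5592

e^(i*214°) = -0.8290 - 0.5592i


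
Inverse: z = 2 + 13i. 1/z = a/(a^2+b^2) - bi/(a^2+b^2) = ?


|z|^2 = 4+169 = 173
1/z = (2 - 13i)/173

1/z = 0.0116 - 0.0751i


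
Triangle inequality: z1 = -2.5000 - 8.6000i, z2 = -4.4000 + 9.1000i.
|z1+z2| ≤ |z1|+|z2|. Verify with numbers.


|z1| = sqrt((-2.5)^2 + (-8.6)^2) = sqrt(80.21) = 8.9560
|z2| = sqrt((-4.4)^2 + 9.1^2) = sqrt(102.17) = 10.1079
z1+z2 = -6.9000 + 0.5000i
|z1+z2| = sqrt(47.86) = 6.9181
|z1|+|z2| = 8.9560 + 10.1079 = 19.0639

|z1+z2| = 6.9181 ≤ |z1|+|z2| = 19.0639 (verified)


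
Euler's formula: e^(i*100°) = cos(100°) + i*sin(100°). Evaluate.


cos(100°) = -0.1736
sin(100°) = 0.9848

e^(i*100°) = -0.1736 + 0.9848i


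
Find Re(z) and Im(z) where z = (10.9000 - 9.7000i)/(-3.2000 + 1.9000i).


Multiply by conjugate: (10.9000 - 9.7000i)(-3.2000 - 1.9000i) / ((-3.2)^2 + 1.9^2)
Numerator real = 10.9*(-3.2) - (9.7)*1.9 = -53.31
Numerator imag = -9.7*(-3.2) - 10.9*1.9 = 10.33
Denominator = 13.85
Re(z) = -53.31/13.85 = -3.8491
Im(z) = 10.33/13.85 = 0.7458

Re(z) = -3.8491, Im(z) = 0.7458


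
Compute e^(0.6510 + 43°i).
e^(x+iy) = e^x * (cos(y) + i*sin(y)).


e^0.6510 = 1.91746
cos(43°) = 0.73135
sin(43°) = 0.682
Real = 1.91746*0.73135 = 1.4023
Imag = 1.91746*0.682 = 1.3077

1.4023 + 1.3077i


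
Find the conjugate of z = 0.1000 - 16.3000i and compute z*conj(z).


z_bar = 0.1000 + 16.3000i
z*z_bar = 0.1^2 + (-16.3)^2 = 0.01 + 265.69 = 265.7

z_bar = 0.1000 + 16.3000i, z*z_bar = 265.7


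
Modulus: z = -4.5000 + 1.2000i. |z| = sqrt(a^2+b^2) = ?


|z| = sqrt((-4.5)^2 + 1.2^2) = sqrt(20.25 + 1.44) = sqrt(21.69) = 4.6573

|z| = 4.6573


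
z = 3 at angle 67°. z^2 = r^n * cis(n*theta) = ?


r^2 = 3^2 = 9
n*theta = 2*67° = 134° = 134° (mod 360)
a = 9*cos(134°) = -6.2519
b = 9*sin(134°) = 6.4741

9 cis(134°) = -6.2519 + 6.4741i


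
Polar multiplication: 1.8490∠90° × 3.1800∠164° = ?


r = 1.8490 * 3.1800 = 5.8798
theta = 90° + 164° = 254° = 254° (mod 360)

5.8798 cis(254°)


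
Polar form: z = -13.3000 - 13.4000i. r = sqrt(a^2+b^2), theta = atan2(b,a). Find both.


r = sqrt(176.89+179.56) = sqrt(356.45) = 18.8799
theta = atan2(-13.4, -13.3) = -134.7854 degrees

r = 18.8799, theta = -134.7854 degrees


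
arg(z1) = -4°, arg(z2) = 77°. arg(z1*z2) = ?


arg(z1*z2) = -4° + 77° = 73°
Normalized to (-180°, 180°]: 73°

73°


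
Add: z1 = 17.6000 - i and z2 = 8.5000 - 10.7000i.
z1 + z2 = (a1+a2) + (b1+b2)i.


Real: 17.6 + 8.5 = 26.1
Imag: -1 - 10.7 = -11.7

26.1000 - 11.7000i


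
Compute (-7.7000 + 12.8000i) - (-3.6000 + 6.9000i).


Real: -7.7 + 3.6 = -4.1
Imag: 12.8 - 6.9 = 5.9

-4.1000 + 5.9000i


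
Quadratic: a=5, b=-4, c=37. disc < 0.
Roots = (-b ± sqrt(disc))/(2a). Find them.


disc = (-4)^2 - 4*5*37 = 16 - 740 = -724
sqrt(|disc|) = sqrt(724) = 26.9072
Real part = 4/(2*5) = 0.4000
Imag part = 26.9072/(2*5) = 2.6907

0.4000 ± 2.6907i


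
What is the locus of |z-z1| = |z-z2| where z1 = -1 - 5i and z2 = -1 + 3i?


Equal distances means the locus is the perpendicular bisector of z1 and z2.
Midpoint = ((-1+(-1))/2, (-5+3)/2) = (-1.0000, -1.0000)

Perpendicular bisector through (-1.0000, -1.0000)


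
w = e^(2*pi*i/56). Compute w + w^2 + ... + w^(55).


With w = e^(2*pi*i/56), all 56 of the 56th roots of unity w^0 = 1, w, ..., w^(55) sum to 0: 1 + w + ... + w^(55) = (1 - w^56)/(1 - w) = 0 since w^56 = 1, w ≠ 1.
Removing the root 1: w + w^2 + ... + w^(55) = 0 - 1 = -1

Sum = -1


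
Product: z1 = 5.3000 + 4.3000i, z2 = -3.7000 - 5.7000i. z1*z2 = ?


Real = 5.3*(-3.7) - 4.3*(-5.7) = -19.61 - (-24.51) = 4.9
Imag = 5.3*(-5.7) - (3.7)*4.3 = -30.21 - (15.91) = -46.12

4.9000 - 46.1200i


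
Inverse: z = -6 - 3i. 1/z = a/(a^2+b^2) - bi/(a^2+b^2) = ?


|z|^2 = 36+9 = 45
1/z = (-6 + 3i)/45

1/z = -0.1333 + 0.0667i


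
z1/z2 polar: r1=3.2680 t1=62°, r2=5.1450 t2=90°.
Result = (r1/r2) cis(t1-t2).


r = 3.2680 / 5.1450 = 0.6352
theta = 62° - 90° = -28° = 332° (mod 360)

0.6352 cis(332°)


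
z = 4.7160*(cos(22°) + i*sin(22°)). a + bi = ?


a = 4.7160*cos(22°) = 4.7160*0.92718 = 4.3726
b = 4.7160*sin(22°) = 4.7160*0.3746 = 1.7666

4.3726 + 1.7666i


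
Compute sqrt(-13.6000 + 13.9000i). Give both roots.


|z| = sqrt(184.96+193.21) = 19.4466
sqrt((|z|+a)/2) = sqrt((19.4466+(-13.6))/2) = sqrt(2.9233) = 1.7098
sqrt((|z|-a)/2) = sqrt((19.4466-(-13.6))/2) = sqrt(16.5233) = 4.0649

±(1.7098 + 4.0649i) i.e. 1.7098 + 4.0649i and -1.7098 - 4.0649i


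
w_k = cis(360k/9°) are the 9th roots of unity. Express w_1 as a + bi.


Angle = 360*1/9 = 40°
a = cos(40°) = 0.7660
b = sin(40°) = 0.6428

0.7660 + 0.6428i


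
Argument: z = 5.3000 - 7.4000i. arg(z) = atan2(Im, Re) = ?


Re = 5.3, Im = -7.4
arg = atan2(-7.4, 5.3) = -54.3891 degrees

arg(z) = -54.3891 degrees


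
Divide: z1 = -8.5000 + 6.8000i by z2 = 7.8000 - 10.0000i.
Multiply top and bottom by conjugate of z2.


Conjugate of z2 = 7.8000 + 10.0000i
Numerator: (-8.5000 + 6.8000i)(7.8000 + 10.0000i) = -134.3000 - 31.9600i
Denominator: 7.8^2 + (-10)^2 = 160.84
Result = (-134.3000 - 31.9600i)/160.84

-0.8350 - 0.1987i


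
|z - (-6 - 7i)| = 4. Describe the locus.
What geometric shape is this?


|z - z0| = r is a circle with center z0 and radius r.
Center = (-6, -7), radius = 4

Circle with center (-6, -7) and radius 4


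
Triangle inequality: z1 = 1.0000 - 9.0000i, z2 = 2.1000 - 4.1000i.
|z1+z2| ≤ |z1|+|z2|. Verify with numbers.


|z1| = sqrt(1^2 + (-9)^2) = sqrt(82) = 9.0554
|z2| = sqrt(2.1^2 + (-4.1)^2) = sqrt(21.22) = 4.6065
z1+z2 = 3.1000 - 13.1000i
|z1+z2| = sqrt(181.22) = 13.4618
|z1|+|z2| = 9.0554 + 4.6065 = 13.6619

|z1+z2| = 13.4618 ≤ |z1|+|z2| = 13.6619 (verified)


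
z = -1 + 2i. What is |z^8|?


|z| = sqrt(1+4) = sqrt(5) = 2.2361
|z^8| = |z|^8 = (sqrt(5))^8 = 5^4 = 625

|z^8| = 625


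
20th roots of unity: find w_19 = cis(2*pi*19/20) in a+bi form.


Angle = 360*19/20 = 342°
a = cos(342°) = 0.9511
b = sin(342°) = -0.3090

0.9511 - 0.3090i


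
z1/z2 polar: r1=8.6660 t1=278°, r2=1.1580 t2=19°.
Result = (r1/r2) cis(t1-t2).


r = 8.6660 / 1.1580 = 7.4836
theta = 278° - 19° = 259° = 259° (mod 360)

7.4836 cis(259°)


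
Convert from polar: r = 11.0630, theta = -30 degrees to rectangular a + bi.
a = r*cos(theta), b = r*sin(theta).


a = 11.0630*cos(-30°) = 11.0630*0.866025 = 9.5808
b = 11.0630*sin(-30°) = 11.0630*(-0.5) = -5.5315

9.5808 - 5.5315i


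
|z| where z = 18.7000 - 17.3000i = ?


|z| = sqrt(18.7^2 + (-17.3)^2) = sqrt(349.69 + 299.29) = sqrt(648.98) = 25.4751

|z| = 25.4751


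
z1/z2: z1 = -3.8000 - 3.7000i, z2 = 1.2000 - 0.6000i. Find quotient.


Conjugate of z2 = 1.2000 + 0.6000i
Numerator: (-3.8000 - 3.7000i)(1.2000 + 0.6000i) = -2.3400 - 6.7200i
Denominator: 1.2^2 + (-0.6)^2 = 1.8
Result = (-2.3400 - 6.7200i)/1.8

-1.3000 - 3.7333i


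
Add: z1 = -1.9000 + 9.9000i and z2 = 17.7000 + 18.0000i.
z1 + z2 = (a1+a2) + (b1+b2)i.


Real: -1.9 + 17.7 = 15.8
Imag: 9.9 + 18 = 27.9

15.8000 + 27.9000i


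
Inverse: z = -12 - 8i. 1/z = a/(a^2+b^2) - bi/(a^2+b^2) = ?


|z|^2 = 144+64 = 208
1/z = (-12 + 8i)/208

1/z = -0.0577 + 0.0385i


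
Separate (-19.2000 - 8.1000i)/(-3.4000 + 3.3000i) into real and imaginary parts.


Multiply by conjugate: (-19.2000 - 8.1000i)(-3.4000 - 3.3000i) / ((-3.4)^2 + 3.3^2)
Numerator real = -19.2*(-3.4) - (8.1)*3.3 = 38.55
Numerator imag = -8.1*(-3.4) - (-19.2)*3.3 = 90.9
Denominator = 22.45
Re(z) = 38.55/22.45 = 1.7171
Im(z) = 90.9/22.45 = 4.0490

Re(z) = 1.7171, Im(z) = 4.0490


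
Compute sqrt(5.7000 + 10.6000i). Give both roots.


|z| = sqrt(32.49+112.36) = 12.0354
sqrt((|z|+a)/2) = sqrt((12.0354+5.7)/2) = sqrt(8.8677) = 2.9779
sqrt((|z|-a)/2) = sqrt((12.0354-5.7)/2) = sqrt(3.1677) = 1.7798

±(2.9779 + 1.7798i) i.e. 2.9779 + 1.7798i and -2.9779 - 1.7798i


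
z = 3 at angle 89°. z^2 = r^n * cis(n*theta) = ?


r^2 = 3^2 = 9
n*theta = 2*89° = 178° = 178° (mod 360)
a = 9*cos(178°) = -8.9945
b = 9*sin(178°) = 0.3141

9 cis(178°) = -8.9945 + 0.3141i


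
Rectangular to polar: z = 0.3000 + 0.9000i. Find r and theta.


r = sqrt(0.09+0.81) = sqrt(0.9) = 0.9487
theta = atan2(0.9, 0.3) = 71.5651 degrees

r = 0.9487, theta = 71.5651 degrees


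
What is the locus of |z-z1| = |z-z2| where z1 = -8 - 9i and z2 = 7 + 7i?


Equal distances means the locus is the perpendicular bisector of z1 and z2.
Midpoint = ((-8+7)/2, (-9+7)/2) = (-0.5000, -1.0000)

Perpendicular bisector through (-0.5000, -1.0000)


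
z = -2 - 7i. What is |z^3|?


|z| = sqrt(4+49) = sqrt(53) = 7.2801
|z^3| = |z|^3 = (sqrt(53))^3 = 53*sqrt(53)

|z^3| = 53*sqrt(53) ≈ 385.8458


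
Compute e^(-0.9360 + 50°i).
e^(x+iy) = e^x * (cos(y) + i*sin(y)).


e^-0.9360 = 0.3922
cos(50°) = 0.6428
sin(50°) = 0.766
Real = 0.3922*0.6428 = 0.2521
Imag = 0.3922*0.766 = 0.3004

0.2521 + 0.3004i


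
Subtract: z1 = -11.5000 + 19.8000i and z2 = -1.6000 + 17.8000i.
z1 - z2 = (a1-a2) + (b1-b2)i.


Real: -11.5 + 1.6 = -9.9
Imag: 19.8 - 17.8 = 2

-9.9000 + 2.0000i


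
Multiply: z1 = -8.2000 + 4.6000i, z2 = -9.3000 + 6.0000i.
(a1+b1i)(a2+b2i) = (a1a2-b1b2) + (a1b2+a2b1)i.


Real = -8.2*(-9.3) - 4.6*6 = 76.26 - 27.6 = 48.66
Imag = -8.2*6 - (9.3)*4.6 = -49.2 - (42.78) = -91.98

48.6600 - 91.9800i


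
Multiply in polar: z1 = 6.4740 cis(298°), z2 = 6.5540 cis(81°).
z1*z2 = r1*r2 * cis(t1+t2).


r = 6.4740 * 6.5540 = 42.4306
theta = 298° + 81° = 379° = 19° (mod 360)

42.4306 cis(19°)


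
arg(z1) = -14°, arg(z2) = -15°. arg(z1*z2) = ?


arg(z1*z2) = -14° - 15° = -29°
Normalized to (-180°, 180°]: -29°

-29°


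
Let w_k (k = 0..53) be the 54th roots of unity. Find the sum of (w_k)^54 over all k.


The roots are w_k = w^k with w = e^(2*pi*i/54), and (w^k)^54 = (w^54)^k.
So S = 1 + u + u^2 + ... + u^(53) with u = w^54.
54 = 1*54 + 0, so 54 is a multiple of 54 and u = (w^54)^1 = 1.
Every one of the 54 terms equals 1: S = 54

S = 54


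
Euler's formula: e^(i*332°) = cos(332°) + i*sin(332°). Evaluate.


cos(332°) = 0.8829
sin(332°) = -0.4695

e^(i*332°) = 0.8829 - 0.4695i


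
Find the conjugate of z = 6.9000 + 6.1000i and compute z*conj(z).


z_bar = 6.9000 - 6.1000i
z*z_bar = 6.9^2 + 6.1^2 = 47.61 + 37.21 = 84.82

z_bar = 6.9000 - 6.1000i, z*z_bar = 84.82


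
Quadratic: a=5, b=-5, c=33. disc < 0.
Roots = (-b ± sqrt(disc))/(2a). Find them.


disc = (-5)^2 - 4*5*33 = 25 - 660 = -635
sqrt(|disc|) = sqrt(635) = 25.1992
Real part = 5/(2*5) = 0.5000
Imag part = 25.1992/(2*5) = 2.5199

0.5000 ± 2.5199i


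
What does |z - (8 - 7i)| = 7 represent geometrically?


|z - z0| = r is a circle with center z0 and radius r.
Center = (8, -7), radius = 7

Circle with center (8, -7) and radius 7


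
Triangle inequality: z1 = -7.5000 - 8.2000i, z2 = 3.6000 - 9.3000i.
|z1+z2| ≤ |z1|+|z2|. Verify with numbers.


|z1| = sqrt((-7.5)^2 + (-8.2)^2) = sqrt(123.49) = 11.1126
|z2| = sqrt(3.6^2 + (-9.3)^2) = sqrt(99.45) = 9.9725
z1+z2 = -3.9000 - 17.5000i
|z1+z2| = sqrt(321.46) = 17.9293
|z1|+|z2| = 11.1126 + 9.9725 = 21.0851

|z1+z2| = 17.9293 ≤ |z1|+|z2| = 21.0851 (verified)


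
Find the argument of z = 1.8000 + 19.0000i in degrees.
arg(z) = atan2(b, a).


Re = 1.8, Im = 19
arg = atan2(19, 1.8) = 84.5881 degrees

arg(z) = 84.5881 degrees


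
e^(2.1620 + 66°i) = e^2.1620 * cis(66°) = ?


e^2.1620 = 8.6885
cos(66°) = 0.406737
sin(66°) = 0.913545
Real = 8.6885*0.406737 = 3.5339
Imag = 8.6885*0.913545 = 7.9373

3.5339 + 7.9373i


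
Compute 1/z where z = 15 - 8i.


|z|^2 = 225+64 = 289
1/z = (15 + 8i)/289

1/z = 0.0519 + 0.0277i


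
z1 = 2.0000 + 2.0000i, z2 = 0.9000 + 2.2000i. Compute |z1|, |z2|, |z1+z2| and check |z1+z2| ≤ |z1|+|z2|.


|z1| = sqrt(2^2 + 2^2) = sqrt(8) = 2.8284
|z2| = sqrt(0.9^2 + 2.2^2) = sqrt(5.65) = 2.3770
z1+z2 = 2.9000 + 4.2000i
|z1+z2| = sqrt(26.05) = 5.1039
|z1|+|z2| = 2.8284 + 2.3770 = 5.2054

|z1+z2| = 5.1039 ≤ |z1|+|z2| = 5.2054 (verified)


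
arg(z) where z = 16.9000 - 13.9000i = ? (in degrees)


Re = 16.9, Im = -13.9
arg = atan2(-13.9, 16.9) = -39.4368 degrees

arg(z) = -39.4368 degrees


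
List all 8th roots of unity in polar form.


The 8th roots of unity are cis(360k/8°) for k=0..7
Angle step = 360/8 = 45°
Primitive root: cis(45°)
Primitive root = 0.7071 + 0.7071i

8 roots at angles: 0°, 45°, 90°, 135°, 180°, 225°, 270°, 315°


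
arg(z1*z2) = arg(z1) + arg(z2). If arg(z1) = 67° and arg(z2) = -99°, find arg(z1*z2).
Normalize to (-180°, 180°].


arg(z1*z2) = 67° - 99° = -32°
Normalized to (-180°, 180°]: -32°

-32°


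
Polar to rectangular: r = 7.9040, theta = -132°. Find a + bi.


a = 7.9040*cos(-132°) = 7.9040*(-0.66913) = -5.2888
b = 7.9040*sin(-132°) = 7.9040*(-0.74314) = -5.8738

-5.2888 - 5.8738i


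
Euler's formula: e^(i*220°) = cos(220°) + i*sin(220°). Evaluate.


cos(220°) = -0.7660
sin(220°) = -0.6428

e^(i*220°) = -0.7660 - 0.6428i


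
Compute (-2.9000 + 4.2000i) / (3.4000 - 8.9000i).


Conjugate of z2 = 3.4000 + 8.9000i
Numerator: (-2.9000 + 4.2000i)(3.4000 + 8.9000i) = -47.2400 - 11.5300i
Denominator: 3.4^2 + (-8.9)^2 = 90.77
Result = (-47.2400 - 11.5300i)/90.77

-0.5204 - 0.1270i


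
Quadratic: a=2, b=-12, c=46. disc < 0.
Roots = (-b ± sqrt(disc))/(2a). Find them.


disc = (-12)^2 - 4*2*46 = 144 - 368 = -224
sqrt(|disc|) = sqrt(224) = 14.9666
Real part = 12/(2*2) = 3.0000
Imag part = 14.9666/(2*2) = 3.7417

3.0000 ± 3.7417i


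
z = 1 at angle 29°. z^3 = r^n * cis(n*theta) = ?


r^3 = 1^3 = 1
n*theta = 3*29° = 87° = 87° (mod 360)
a = 1*cos(87°) = 0.0523
b = 1*sin(87°) = 0.9986

1 cis(87°) = 0.0523 + 0.9986i


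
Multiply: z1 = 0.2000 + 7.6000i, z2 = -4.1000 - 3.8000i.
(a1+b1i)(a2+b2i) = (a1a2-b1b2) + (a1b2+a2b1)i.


Real = 0.2*(-4.1) - 7.6*(-3.8) = -0.82 - (-28.88) = 28.06
Imag = 0.2*(-3.8) - (4.1)*7.6 = -0.76 - (31.16) = -31.92

28.0600 - 31.9200i


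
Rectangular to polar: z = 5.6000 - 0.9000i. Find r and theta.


r = sqrt(31.36+0.81) = sqrt(32.17) = 5.6719
theta = atan2(-0.9, 5.6) = -9.1302 degrees

r = 5.6719, theta = -9.1302 degrees


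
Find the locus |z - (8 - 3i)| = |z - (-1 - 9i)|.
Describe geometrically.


Equal distances means the locus is the perpendicular bisector of z1 and z2.
Midpoint = ((8+(-1))/2, (-3+(-9))/2) = (3.5000, -6.0000)

Perpendicular bisector through (3.5000, -6.0000)


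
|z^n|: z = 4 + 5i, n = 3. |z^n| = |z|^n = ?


|z| = sqrt(16+25) = sqrt(41) = 6.4031
|z^3| = |z|^3 = (sqrt(41))^3 = 41*sqrt(41)

|z^3| = 41*sqrt(41) ≈ 262.5281


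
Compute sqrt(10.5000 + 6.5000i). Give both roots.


|z| = sqrt(110.25+42.25) = 12.3491
sqrt((|z|+a)/2) = sqrt((12.3491+10.5)/2) = sqrt(11.4245) = 3.3800
sqrt((|z|-a)/2) = sqrt((12.3491-10.5)/2) = sqrt(0.9245) = 0.9615

±(3.3800 + 0.9615i) i.e. 3.3800 + 0.9615i and -3.3800 - 0.9615i


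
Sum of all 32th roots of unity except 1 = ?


With w = e^(2*pi*i/32), all 32 of the 32th roots of unity w^0 = 1, w, ..., w^(31) sum to 0: 1 + w + ... + w^(31) = (1 - w^32)/(1 - w) = 0 since w^32 = 1, w ≠ 1.
Removing the root 1: w + w^2 + ... + w^(31) = 0 - 1 = -1

Sum = -1


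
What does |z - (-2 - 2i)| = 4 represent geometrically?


|z - z0| = r is a circle with center z0 and radius r.
Center = (-2, -2), radius = 4

Circle with center (-2, -2) and radius 4


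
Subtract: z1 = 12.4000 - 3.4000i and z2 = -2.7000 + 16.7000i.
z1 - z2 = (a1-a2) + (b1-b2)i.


Real: 12.4 + 2.7 = 15.1
Imag: -3.4 - 16.7 = -20.1

15.1000 - 20.1000i


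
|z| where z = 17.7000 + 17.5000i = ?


|z| = sqrt(17.7^2 + 17.5^2) = sqrt(313.29 + 306.25) = sqrt(619.54) = 24.8906

|z| = 24.8906


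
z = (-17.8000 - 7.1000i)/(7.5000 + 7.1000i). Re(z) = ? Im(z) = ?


Multiply by conjugate: (-17.8000 - 7.1000i)(7.5000 - 7.1000i) / (7.5^2 + 7.1^2)
Numerator real = -17.8*7.5 - (7.1)*7.1 = -183.91
Numerator imag = -7.1*7.5 - (-17.8)*7.1 = 73.13
Denominator = 106.66
Re(z) = -183.91/106.66 = -1.7243
Im(z) = 73.13/106.66 = 0.6856

Re(z) = -1.7243, Im(z) = 0.6856


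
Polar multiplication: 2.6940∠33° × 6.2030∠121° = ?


r = 2.6940 * 6.2030 = 16.7109
theta = 33° + 121° = 154° = 154° (mod 360)

16.7109 cis(154°)


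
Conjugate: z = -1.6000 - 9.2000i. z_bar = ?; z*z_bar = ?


z_bar = -1.6000 + 9.2000i
z*z_bar = (-1.6)^2 + (-9.2)^2 = 2.56 + 84.64 = 87.2

z_bar = -1.6000 + 9.2000i, z*z_bar = 87.2


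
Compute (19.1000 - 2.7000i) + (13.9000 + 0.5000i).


Real: 19.1 + 13.9 = 33
Imag: -2.7 + 0.5 = -2.2

33.0000 - 2.2000i


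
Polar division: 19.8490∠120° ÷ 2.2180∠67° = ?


r = 19.8490 / 2.2180 = 8.9491
theta = 120° - 67° = 53° = 53° (mod 360)

8.9491 cis(53°)


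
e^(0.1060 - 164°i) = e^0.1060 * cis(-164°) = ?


e^0.1060 = 1.1118
cos(-164°) = -0.9613
sin(-164°) = -0.27564
Real = 1.1118*(-0.9613) = -1.0688
Imag = 1.1118*(-0.27564) = -0.3065

-1.0688 - 0.3065i


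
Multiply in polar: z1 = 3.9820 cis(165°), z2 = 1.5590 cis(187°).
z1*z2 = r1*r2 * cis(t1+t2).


r = 3.9820 * 1.5590 = 6.2079
theta = 165° + 187° = 352° = 352° (mod 360)

6.2079 cis(352°)


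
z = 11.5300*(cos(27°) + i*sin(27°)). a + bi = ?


a = 11.5300*cos(27°) = 11.5300*0.89101 = 10.2733
b = 11.5300*sin(27°) = 11.5300*0.45399 = 5.2345

10.2733 + 5.2345i


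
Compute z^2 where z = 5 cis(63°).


r^2 = 5^2 = 25
n*theta = 2*63° = 126° = 126° (mod 360)
a = 25*cos(126°) = -14.6946
b = 25*sin(126°) = 20.2254

25 cis(126°) = -14.6946 + 20.2254i


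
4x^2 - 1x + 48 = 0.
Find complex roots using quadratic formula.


disc = (-1)^2 - 4*4*48 = 1 - 768 = -767
sqrt(|disc|) = sqrt(767) = 27.6948
Real part = 1/(2*4) = 0.1250
Imag part = 27.6948/(2*4) = 3.4618

0.1250 ± 3.4618i


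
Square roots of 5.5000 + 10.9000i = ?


|z| = sqrt(30.25+118.81) = 12.2090
sqrt((|z|+a)/2) = sqrt((12.2090+5.5)/2) = sqrt(8.8545) = 2.9757
sqrt((|z|-a)/2) = sqrt((12.2090-5.5)/2) = sqrt(3.3545) = 1.8315

±(2.9757 + 1.8315i) i.e. 2.9757 + 1.8315i and -2.9757 - 1.8315i


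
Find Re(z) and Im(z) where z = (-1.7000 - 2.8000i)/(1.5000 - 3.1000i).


Multiply by conjugate: (-1.7000 - 2.8000i)(1.5000 + 3.1000i) / (1.5^2 + (-3.1)^2)
Numerator real = -1.7*1.5 - (2.8)*(-3.1) = 6.13
Numerator imag = -2.8*1.5 - (-1.7)*(-3.1) = -9.47
Denominator = 11.86
Re(z) = 6.13/11.86 = 0.5169
Im(z) = -9.47/11.86 = -0.7985

Re(z) = 0.5169, Im(z) = -0.7985


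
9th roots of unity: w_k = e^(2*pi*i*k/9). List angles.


The 9th roots of unity are cis(360k/9°) for k=0..8
Angle step = 360/9 = 40°
Primitive root: cis(40°)
Primitive root = 0.7660 + 0.6428i

9 roots at angles: 0°, 40°, 80°, 120°, 160°, 200°, 240°, 280°, 320°


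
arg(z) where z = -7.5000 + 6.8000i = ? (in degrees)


Re = -7.5, Im = 6.8
arg = atan2(6.8, -7.5) = 137.8025 degrees

arg(z) = 137.8025 degrees


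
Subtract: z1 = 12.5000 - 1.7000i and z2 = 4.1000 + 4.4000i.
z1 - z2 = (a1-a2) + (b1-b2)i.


Real: 12.5 - 4.1 = 8.4
Imag: -1.7 - 4.4 = -6.1

8.4000 - 6.1000i


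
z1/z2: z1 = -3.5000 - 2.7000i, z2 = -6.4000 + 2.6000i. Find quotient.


Conjugate of z2 = -6.4000 - 2.6000i
Numerator: (-3.5000 - 2.7000i)(-6.4000 - 2.6000i) = 15.3800 + 26.3800i
Denominator: (-6.4)^2 + 2.6^2 = 47.72
Result = (15.3800 + 26.3800i)/47.72

0.3223 + 0.5528i


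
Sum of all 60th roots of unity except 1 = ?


With w = e^(2*pi*i/60), all 60 of the 60th roots of unity w^0 = 1, w, ..., w^(59) sum to 0: 1 + w + ... + w^(59) = (1 - w^60)/(1 - w) = 0 since w^60 = 1, w ≠ 1.
Removing the root 1: w + w^2 + ... + w^(59) = 0 - 1 = -1

Sum = -1


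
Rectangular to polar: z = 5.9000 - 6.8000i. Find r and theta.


r = sqrt(34.81+46.24) = sqrt(81.05) = 9.0028
theta = atan2(-6.8, 5.9) = -49.0536 degrees

r = 9.0028, theta = -49.0536 degrees


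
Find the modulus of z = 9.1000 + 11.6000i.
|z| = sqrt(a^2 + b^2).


|z| = sqrt(9.1^2 + 11.6^2) = sqrt(82.81 + 134.56) = sqrt(217.37) = 14.7435

|z| = 14.7435


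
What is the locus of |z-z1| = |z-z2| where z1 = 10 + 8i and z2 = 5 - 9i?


Equal distances means the locus is the perpendicular bisector of z1 and z2.
Midpoint = ((10+5)/2, (8+(-9))/2) = (7.5000, -0.5000)

Perpendicular bisector through (7.5000, -0.5000)


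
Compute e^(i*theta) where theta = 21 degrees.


cos(21°) = 0.9336
sin(21°) = 0.3584

e^(i*21°) = 0.9336 + 0.3584i


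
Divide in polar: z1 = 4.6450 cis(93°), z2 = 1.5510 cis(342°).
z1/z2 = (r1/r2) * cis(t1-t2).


r = 4.6450 / 1.5510 = 2.9948
theta = 93° - 342° = -249° = 111° (mod 360)

2.9948 cis(111°)


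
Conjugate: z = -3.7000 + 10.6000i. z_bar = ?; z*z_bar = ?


z_bar = -3.7000 - 10.6000i
z*z_bar = (-3.7)^2 + 10.6^2 = 13.69 + 112.36 = 126.05

z_bar = -3.7000 - 10.6000i, z*z_bar = 126.05


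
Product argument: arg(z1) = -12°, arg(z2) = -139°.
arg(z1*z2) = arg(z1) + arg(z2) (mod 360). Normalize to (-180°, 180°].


arg(z1*z2) = -12° - 139° = -151°
Normalized to (-180°, 180°]: -151°

-151°


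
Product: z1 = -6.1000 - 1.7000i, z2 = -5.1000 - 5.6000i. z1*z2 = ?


Real = -6.1*(-5.1) - (-1.7)*(-5.6) = 31.11 - 9.52 = 21.59
Imag = -6.1*(-5.6) - (5.1)*(-1.7) = 34.16 + 8.67 = 42.83

21.5900 + 42.8300i


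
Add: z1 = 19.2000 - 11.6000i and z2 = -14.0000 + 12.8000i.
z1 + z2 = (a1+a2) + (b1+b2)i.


Real: 19.2 - 14 = 5.2
Imag: -11.6 + 12.8 = 1.2

5.2000 + 1.2000i


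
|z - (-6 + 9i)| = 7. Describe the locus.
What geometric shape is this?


|z - z0| = r is a circle with center z0 and radius r.
Center = (-6, 9), radius = 7

Circle with center (-6, 9) and radius 7


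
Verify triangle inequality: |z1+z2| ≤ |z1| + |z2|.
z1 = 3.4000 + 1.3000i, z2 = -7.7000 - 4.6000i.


|z1| = sqrt(3.4^2 + 1.3^2) = sqrt(13.25) = 3.6401
|z2| = sqrt((-7.7)^2 + (-4.6)^2) = sqrt(80.45) = 8.9694
z1+z2 = -4.3000 - 3.3000i
|z1+z2| = sqrt(29.38) = 5.4203
|z1|+|z2| = 3.6401 + 8.9694 = 12.6095

|z1+z2| = 5.4203 ≤ |z1|+|z2| = 12.6095 (verified)


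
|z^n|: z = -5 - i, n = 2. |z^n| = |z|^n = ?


|z| = sqrt(25+1) = sqrt(26) = 5.0990
|z^2| = |z|^2 = (sqrt(26))^2 = 26

|z^2| = 26


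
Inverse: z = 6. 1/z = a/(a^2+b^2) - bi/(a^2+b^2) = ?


|z|^2 = 36+0 = 36
1/z = (6 - 0i)/36

1/z = 0.1667 + 0i


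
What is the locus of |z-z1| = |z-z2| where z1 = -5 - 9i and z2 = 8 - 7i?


Equal distances means the locus is the perpendicular bisector of z1 and z2.
Midpoint = ((-5+8)/2, (-9+(-7))/2) = (1.5000, -8.0000)

Perpendicular bisector through (1.5000, -8.0000)


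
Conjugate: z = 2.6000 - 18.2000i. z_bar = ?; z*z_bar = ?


z_bar = 2.6000 + 18.2000i
z*z_bar = 2.6^2 + (-18.2)^2 = 6.76 + 331.24 = 338

z_bar = 2.6000 + 18.2000i, z*z_bar = 338


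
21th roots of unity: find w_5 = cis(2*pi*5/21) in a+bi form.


Angle = 360*5/21 = 85.7143°
a = cos(85.7143°) = 0.0747
b = sin(85.7143°) = 0.9972

0.0747 + 0.9972i


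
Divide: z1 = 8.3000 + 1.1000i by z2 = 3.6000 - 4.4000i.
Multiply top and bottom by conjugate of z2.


Conjugate of z2 = 3.6000 + 4.4000i
Numerator: (8.3000 + 1.1000i)(3.6000 + 4.4000i) = 25.0400 + 40.4800i
Denominator: 3.6^2 + (-4.4)^2 = 32.32
Result = (25.0400 + 40.4800i)/32.32

0.7748 + 1.2525i


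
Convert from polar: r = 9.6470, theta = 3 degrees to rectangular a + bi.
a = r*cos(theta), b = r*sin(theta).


a = 9.6470*cos(3°) = 9.6470*0.99863 = 9.6338
b = 9.6470*sin(3°) = 9.6470*0.05234 = 0.5049

9.6338 + 0.5049i


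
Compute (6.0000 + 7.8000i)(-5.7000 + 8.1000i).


Real = 6*(-5.7) - 7.8*8.1 = -34.2 - 63.18 = -97.38
Imag = 6*8.1 - (5.7)*7.8 = 48.6 - (44.46) = 4.14

-97.3800 + 4.1400i


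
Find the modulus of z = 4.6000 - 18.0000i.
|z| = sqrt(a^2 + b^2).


|z| = sqrt(4.6^2 + (-18)^2) = sqrt(21.16 + 324) = sqrt(345.16) = 18.5785

|z| = 18.5785


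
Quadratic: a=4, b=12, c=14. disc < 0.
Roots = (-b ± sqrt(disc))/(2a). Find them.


disc = 12^2 - 4*4*14 = 144 - 224 = -80
sqrt(|disc|) = sqrt(80) = 8.9443
Real part = -12/(2*4) = -1.5000
Imag part = 8.9443/(2*4) = 1.1180

-1.5000 ± 1.1180i


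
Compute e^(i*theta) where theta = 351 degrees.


cos(351°) = 0.9877
sin(351°) = -0.1564

e^(i*351°) = 0.9877 - 0.1564i


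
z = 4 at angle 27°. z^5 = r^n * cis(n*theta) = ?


r^5 = 4^5 = 1024
n*theta = 5*27° = 135° = 135° (mod 360)
a = 1024*cos(135°) = -724.0773
b = 1024*sin(135°) = 724.0773

1024 cis(135°) = -724.0773 + 724.0773i


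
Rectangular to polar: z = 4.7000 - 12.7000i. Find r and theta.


r = sqrt(22.09+161.29) = sqrt(183.38) = 13.5418
theta = atan2(-12.7, 4.7) = -69.6916 degrees

r = 13.5418, theta = -69.6916 degrees


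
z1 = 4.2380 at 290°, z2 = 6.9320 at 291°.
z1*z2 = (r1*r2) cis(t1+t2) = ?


r = 4.2380 * 6.9320 = 29.3778
theta = 290° + 291° = 581° = 221° (mod 360)

29.3778 cis(221°)


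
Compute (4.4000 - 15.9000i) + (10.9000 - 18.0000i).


Real: 4.4 + 10.9 = 15.3
Imag: -15.9 - 18 = -33.9

15.3000 - 33.9000i


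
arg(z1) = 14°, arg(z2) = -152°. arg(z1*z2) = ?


arg(z1*z2) = 14° - 152° = -138°
Normalized to (-180°, 180°]: -138°

-138°


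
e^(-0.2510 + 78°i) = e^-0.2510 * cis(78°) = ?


e^-0.2510 = 0.7780
cos(78°) = 0.20791
sin(78°) = 0.9781
Real = 0.7780*0.20791 = 0.1618
Imag = 0.7780*0.9781 = 0.7610

0.1618 + 0.7610i


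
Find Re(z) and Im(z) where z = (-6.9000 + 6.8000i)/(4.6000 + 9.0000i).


Multiply by conjugate: (-6.9000 + 6.8000i)(4.6000 - 9.0000i) / (4.6^2 + 9^2)
Numerator real = -6.9*4.6 + 6.8*9 = 29.46
Numerator imag = 6.8*4.6 - (-6.9)*9 = 93.38
Denominator = 102.16
Re(z) = 29.46/102.16 = 0.2884
Im(z) = 93.38/102.16 = 0.9141

Re(z) = 0.2884, Im(z) = 0.9141


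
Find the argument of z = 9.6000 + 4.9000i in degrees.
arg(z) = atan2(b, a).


Re = 9.6, Im = 4.9
arg = atan2(4.9, 9.6) = 27.0405 degrees

arg(z) = 27.0405 degrees


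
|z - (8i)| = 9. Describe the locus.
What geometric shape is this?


|z - z0| = r is a circle with center z0 and radius r.
Center = (0, 8), radius = 9

Circle with center (0, 8) and radius 9


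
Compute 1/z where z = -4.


|z|^2 = 16+0 = 16
1/z = (-4 - 0i)/16

1/z = -0.2500 + 0i


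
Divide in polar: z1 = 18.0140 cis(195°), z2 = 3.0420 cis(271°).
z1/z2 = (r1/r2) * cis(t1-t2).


r = 18.0140 / 3.0420 = 5.9218
theta = 195° - 271° = -76° = 284° (mod 360)

5.9218 cis(284°)


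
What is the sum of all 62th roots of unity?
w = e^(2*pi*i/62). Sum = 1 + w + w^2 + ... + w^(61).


The sum of all 62th roots of unity is 0.
Geometric series: (1 - w^62)/(1 - w) = (1-1)/(1-w) = 0 since w^62 = 1, w ≠ 1.
Alternatively: coefficient of z^61 in z^62 - 1 is 0.

0
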